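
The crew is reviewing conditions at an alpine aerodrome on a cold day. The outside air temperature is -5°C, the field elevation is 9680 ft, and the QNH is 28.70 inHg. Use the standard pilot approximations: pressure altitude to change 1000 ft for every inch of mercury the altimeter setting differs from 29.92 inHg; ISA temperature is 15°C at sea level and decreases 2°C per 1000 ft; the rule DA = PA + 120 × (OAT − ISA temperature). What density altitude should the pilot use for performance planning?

11116 ft

Pressure altitude = 9680 + (29.92 − 28.70) × 1000 = 9680 + (+1220) = 10900 ft.
ISA temperature at 10900 ft = 15 − 2 × (10900/1000) = -6.8°C.
ISA deviation = -5 − (-6.8) = +1.8°C.
Density altitude = 10900 + 120 × (1.8) = 11116 ft.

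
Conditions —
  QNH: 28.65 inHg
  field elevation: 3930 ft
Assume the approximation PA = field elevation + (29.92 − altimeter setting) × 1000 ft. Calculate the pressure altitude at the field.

Pressure correction = (29.92 − 28.65) × 1000 = +1270 ft.
Pressure altitude = 3930 + (+1270) = 5200 ft.

5200 ft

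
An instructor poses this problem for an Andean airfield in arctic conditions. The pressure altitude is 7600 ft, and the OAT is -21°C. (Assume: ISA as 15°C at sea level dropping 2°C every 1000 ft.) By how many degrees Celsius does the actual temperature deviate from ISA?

ISA-20.8°C

ISA temperature at 7600 ft = 15 − 2 × (7600/1000) = -0.2°C.
Deviation = OAT − ISA = -21 − (-0.2) = -20.8°C.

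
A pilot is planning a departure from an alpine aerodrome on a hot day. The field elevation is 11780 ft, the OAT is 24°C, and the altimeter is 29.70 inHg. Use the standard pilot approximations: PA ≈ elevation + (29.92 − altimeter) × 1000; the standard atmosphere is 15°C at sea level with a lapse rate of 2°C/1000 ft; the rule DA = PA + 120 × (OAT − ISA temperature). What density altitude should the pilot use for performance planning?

15960 ft

Pressure altitude = 11780 + (29.92 − 29.70) × 1000 = 11780 + (+220) = 12000 ft.
ISA temperature at 12000 ft = 15 − 2 × (12000/1000) = -9°C.
ISA deviation = 24 − (-9) = +33°C.
Density altitude = 12000 + 120 × (33) = 15960 ft.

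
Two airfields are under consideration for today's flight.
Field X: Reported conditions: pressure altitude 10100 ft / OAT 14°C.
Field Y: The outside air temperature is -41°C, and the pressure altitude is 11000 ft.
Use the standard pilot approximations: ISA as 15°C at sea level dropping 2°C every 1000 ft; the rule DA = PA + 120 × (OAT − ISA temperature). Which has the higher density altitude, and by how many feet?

Field X: ISA temp = -5.2°C, deviation +19.2°C, DA = 10100 + 120 × 19.2 = 12404 ft.
Field Y: ISA temp = -7°C, deviation -34°C, DA = 11000 + 120 × (-34) = 6920 ft.
Field X is higher by 12404 − 6920 = 5484 ft.

Field X by 5484 ft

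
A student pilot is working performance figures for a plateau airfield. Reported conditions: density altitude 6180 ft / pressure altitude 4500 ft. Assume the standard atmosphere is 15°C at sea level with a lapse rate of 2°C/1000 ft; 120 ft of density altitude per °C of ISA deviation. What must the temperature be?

Density altitude − pressure altitude = 6180 − 4500 = +1680 ft.
At 120 ft/°C that is an ISA deviation of 1680/120 = +14°C.
ISA temperature at 4500 ft = 15 − 2 × (4500/1000) = 6°C.
OAT = ISA + deviation = 6 + (+14) = 20°C.

20°C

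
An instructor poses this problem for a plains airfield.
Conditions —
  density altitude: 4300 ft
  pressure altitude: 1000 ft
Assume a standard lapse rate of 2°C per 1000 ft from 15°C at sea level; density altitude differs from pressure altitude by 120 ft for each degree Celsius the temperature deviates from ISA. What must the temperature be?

40.5°C

Density altitude − pressure altitude = 4300 − 1000 = +3300 ft.
At 120 ft/°C that is an ISA deviation of 3300/120 = +27.5°C.
ISA temperature at 1000 ft = 15 − 2 × (1000/1000) = 13°C.
OAT = ISA + deviation = 13 + (+27.5) = 40.5°C.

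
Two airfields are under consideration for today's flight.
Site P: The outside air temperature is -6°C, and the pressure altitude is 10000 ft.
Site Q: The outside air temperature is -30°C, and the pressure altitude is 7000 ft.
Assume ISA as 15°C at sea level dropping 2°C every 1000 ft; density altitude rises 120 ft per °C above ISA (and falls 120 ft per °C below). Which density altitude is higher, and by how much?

Site P by 6600 ft

Site P: ISA temp = -5°C, deviation -1°C, DA = 10000 + 120 × (-1) = 9880 ft.
Site Q: ISA temp = 1°C, deviation -31°C, DA = 7000 + 120 × (-31) = 3280 ft.
Site P is higher by 9880 − 3280 = 6600 ft.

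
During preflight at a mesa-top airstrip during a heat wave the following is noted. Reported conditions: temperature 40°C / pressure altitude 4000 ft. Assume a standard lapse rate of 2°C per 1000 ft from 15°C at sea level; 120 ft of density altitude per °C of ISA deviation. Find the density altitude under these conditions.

ISA temperature at 4000 ft = 15 − 2 × (4000/1000) = 7°C.
ISA deviation = 40 − 7 = +33°C.
Density altitude = 4000 + 120 × (33) = 4000 + (+3960) = 7960 ft.

7960 ft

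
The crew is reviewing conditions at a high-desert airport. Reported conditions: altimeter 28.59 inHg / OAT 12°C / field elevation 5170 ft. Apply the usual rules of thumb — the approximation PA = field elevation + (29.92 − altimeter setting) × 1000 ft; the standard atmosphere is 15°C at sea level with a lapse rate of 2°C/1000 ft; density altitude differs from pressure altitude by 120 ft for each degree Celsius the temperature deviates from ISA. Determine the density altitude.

Pressure altitude = 5170 + (29.92 − 28.59) × 1000 = 5170 + (+1330) = 6500 ft.
ISA temperature at 6500 ft = 15 − 2 × (6500/1000) = 2°C.
ISA deviation = 12 − 2 = +10°C.
Density altitude = 6500 + 120 × (10) = 7700 ft.

7700 ft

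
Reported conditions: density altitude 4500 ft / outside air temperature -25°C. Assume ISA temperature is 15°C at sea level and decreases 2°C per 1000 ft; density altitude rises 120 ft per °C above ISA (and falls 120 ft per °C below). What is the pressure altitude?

7500 ft

DA = PA + 120 × (OAT − (15 − 2·PA/1000)) = PA + 120·OAT − 1800 + 0.24·PA = 1.24·PA + 120·OAT − 1800.
So 1.24·PA = 4500 − 120 × (-25) + 1800 = 9300.
PA = 9300 / 1.24 = 7500 ft.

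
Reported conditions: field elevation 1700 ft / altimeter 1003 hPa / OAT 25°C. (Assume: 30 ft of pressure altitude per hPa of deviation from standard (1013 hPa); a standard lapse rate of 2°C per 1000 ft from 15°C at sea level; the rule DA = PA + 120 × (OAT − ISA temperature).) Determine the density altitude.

Pressure altitude = 1700 + (1013 − 1003) × 30 = 1700 + (+300) = 2000 ft.
ISA temperature at 2000 ft = 15 − 2 × (2000/1000) = 11°C.
ISA deviation = 25 − 11 = +14°C.
Density altitude = 2000 + 120 × (14) = 3680 ft.

3680 ft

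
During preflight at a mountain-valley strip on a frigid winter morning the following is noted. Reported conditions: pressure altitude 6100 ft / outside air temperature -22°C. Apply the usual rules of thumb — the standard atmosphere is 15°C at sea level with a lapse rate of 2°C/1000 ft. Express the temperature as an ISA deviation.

ISA-24.8°C

ISA temperature at 6100 ft = 15 − 2 × (6100/1000) = 2.8°C.
Deviation = OAT − ISA = -22 − 2.8 = -24.8°C.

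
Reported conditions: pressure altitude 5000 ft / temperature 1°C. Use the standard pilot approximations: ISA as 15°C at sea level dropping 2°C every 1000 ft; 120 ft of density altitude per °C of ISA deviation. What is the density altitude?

ISA temperature at 5000 ft = 15 − 2 × (5000/1000) = 5°C.
ISA deviation = 1 − 5 = -4°C.
Density altitude = 5000 + 120 × (-4) = 5000 + (-480) = 4520 ft.

4520 ft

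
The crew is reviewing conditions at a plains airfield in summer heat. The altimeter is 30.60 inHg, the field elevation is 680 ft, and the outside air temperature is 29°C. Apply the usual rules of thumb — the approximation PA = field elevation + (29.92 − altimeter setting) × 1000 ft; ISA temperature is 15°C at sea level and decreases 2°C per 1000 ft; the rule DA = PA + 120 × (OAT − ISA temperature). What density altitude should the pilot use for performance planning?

1680 ft

Pressure altitude = 680 + (29.92 − 30.60) × 1000 = 680 + (-680) = 0 ft.
ISA temperature at 0 ft = 15 − 2 × (0/1000) = 15°C.
ISA deviation = 29 − 15 = +14°C.
Density altitude = 0 + 120 × (14) = 1680 ft.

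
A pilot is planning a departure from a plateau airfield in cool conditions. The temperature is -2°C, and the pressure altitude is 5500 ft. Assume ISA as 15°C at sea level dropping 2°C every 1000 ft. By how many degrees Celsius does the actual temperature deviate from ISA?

ISA temperature at 5500 ft = 15 − 2 × (5500/1000) = 4°C.
Deviation = OAT − ISA = -2 − 4 = -6°C.

ISA-6°C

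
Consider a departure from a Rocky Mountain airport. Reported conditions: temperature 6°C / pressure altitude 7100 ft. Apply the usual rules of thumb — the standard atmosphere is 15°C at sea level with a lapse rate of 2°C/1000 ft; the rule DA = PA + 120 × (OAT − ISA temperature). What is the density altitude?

ISA temperature at 7100 ft = 15 − 2 × (7100/1000) = 0.8°C.
ISA deviation = 6 − 0.8 = +5.2°C.
Density altitude = 7100 + 120 × (5.2) = 7100 + (+624) = 7724 ft.

7724 ft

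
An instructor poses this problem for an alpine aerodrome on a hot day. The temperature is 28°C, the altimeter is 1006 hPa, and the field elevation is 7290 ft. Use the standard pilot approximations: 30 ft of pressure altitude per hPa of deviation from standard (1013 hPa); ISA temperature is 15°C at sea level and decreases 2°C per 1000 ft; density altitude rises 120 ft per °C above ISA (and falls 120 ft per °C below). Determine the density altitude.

10860 ft

Pressure altitude = 7290 + (1013 − 1006) × 30 = 7290 + (+210) = 7500 ft.
ISA temperature at 7500 ft = 15 − 2 × (7500/1000) = 0°C.
ISA deviation = 28 − 0 = +28°C.
Density altitude = 7500 + 120 × (28) = 10860 ft.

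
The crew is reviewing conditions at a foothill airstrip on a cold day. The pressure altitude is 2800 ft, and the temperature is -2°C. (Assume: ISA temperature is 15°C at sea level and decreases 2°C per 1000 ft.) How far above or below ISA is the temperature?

ISA-11.4°C

ISA temperature at 2800 ft = 15 − 2 × (2800/1000) = 9.4°C.
Deviation = OAT − ISA = -2 − 9.4 = -11.4°C.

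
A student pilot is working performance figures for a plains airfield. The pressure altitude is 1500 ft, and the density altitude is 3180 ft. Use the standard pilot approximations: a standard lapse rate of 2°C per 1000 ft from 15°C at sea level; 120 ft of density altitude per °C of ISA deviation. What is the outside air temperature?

Density altitude − pressure altitude = 3180 − 1500 = +1680 ft.
At 120 ft/°C that is an ISA deviation of 1680/120 = +14°C.
ISA temperature at 1500 ft = 15 − 2 × (1500/1000) = 12°C.
OAT = ISA + deviation = 12 + (+14) = 26°C.

26°C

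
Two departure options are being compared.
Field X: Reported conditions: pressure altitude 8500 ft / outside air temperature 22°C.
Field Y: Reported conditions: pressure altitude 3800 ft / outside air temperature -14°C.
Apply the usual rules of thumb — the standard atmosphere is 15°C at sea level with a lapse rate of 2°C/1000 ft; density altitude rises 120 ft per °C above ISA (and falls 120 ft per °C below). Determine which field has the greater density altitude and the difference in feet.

Field X by 10148 ft

Field X: ISA temp = -2°C, deviation +24°C, DA = 8500 + 120 × 24 = 11380 ft.
Field Y: ISA temp = 7.4°C, deviation -21.4°C, DA = 3800 + 120 × (-21.4) = 1232 ft.
Field X is higher by 11380 − 1232 = 10148 ft.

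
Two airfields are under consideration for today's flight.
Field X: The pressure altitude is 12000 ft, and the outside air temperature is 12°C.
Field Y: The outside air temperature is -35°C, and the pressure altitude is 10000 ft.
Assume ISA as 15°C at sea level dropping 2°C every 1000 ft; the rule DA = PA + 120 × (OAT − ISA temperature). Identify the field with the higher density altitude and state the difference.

Field X by 8120 ft

Field X: ISA temp = -9°C, deviation +21°C, DA = 12000 + 120 × 21 = 14520 ft.
Field Y: ISA temp = -5°C, deviation -30°C, DA = 10000 + 120 × (-30) = 6400 ft.
Field X is higher by 14520 − 6400 = 8120 ft.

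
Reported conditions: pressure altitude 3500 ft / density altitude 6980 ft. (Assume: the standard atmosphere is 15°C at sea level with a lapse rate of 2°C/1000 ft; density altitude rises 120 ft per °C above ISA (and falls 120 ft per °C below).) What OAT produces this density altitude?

Density altitude − pressure altitude = 6980 − 3500 = +3480 ft.
At 120 ft/°C that is an ISA deviation of 3480/120 = +29°C.
ISA temperature at 3500 ft = 15 − 2 × (3500/1000) = 8°C.
OAT = ISA + deviation = 8 + (+29) = 37°C.

37°C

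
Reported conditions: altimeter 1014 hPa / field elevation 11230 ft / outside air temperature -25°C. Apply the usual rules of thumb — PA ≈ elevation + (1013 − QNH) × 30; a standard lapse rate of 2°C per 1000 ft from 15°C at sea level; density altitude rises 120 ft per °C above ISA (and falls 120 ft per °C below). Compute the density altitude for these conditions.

9088 ft

Pressure altitude = 11230 + (1013 − 1014) × 30 = 11230 + (-30) = 11200 ft.
ISA temperature at 11200 ft = 15 − 2 × (11200/1000) = -7.4°C.
ISA deviation = -25 − (-7.4) = -17.6°C.
Density altitude = 11200 + 120 × (-17.6) = 9088 ft.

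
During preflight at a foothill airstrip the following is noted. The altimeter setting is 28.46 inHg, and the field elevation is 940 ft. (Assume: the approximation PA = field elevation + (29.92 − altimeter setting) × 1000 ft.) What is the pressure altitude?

Pressure correction = (29.92 − 28.46) × 1000 = +1460 ft.
Pressure altitude = 940 + (+1460) = 2400 ft.

2400 ft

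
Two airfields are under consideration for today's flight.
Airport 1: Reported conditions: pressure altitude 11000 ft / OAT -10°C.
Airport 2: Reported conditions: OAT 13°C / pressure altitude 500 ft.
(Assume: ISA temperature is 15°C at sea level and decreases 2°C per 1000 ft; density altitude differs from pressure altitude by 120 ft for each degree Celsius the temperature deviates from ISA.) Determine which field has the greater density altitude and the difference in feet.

Airport 1 by 10260 ft

Airport 1: ISA temp = -7°C, deviation -3°C, DA = 11000 + 120 × (-3) = 10640 ft.
Airport 2: ISA temp = 14°C, deviation -1°C, DA = 500 + 120 × (-1) = 380 ft.
Airport 1 is higher by 10640 − 380 = 10260 ft.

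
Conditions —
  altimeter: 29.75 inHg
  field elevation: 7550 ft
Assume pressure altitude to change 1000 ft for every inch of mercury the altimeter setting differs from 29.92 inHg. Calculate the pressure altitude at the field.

Pressure correction = (29.92 − 29.75) × 1000 = +170 ft.
Pressure altitude = 7550 + (+170) = 7720 ft.

7720 ft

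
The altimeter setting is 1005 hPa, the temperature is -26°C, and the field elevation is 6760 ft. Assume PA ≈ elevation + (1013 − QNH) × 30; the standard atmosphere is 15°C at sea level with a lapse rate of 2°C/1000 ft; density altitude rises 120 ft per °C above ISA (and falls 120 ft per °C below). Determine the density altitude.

3760 ft

Pressure altitude = 6760 + (1013 − 1005) × 30 = 6760 + (+240) = 7000 ft.
ISA temperature at 7000 ft = 15 − 2 × (7000/1000) = 1°C.
ISA deviation = -26 − 1 = -27°C.
Density altitude = 7000 + 120 × (-27) = 3760 ft.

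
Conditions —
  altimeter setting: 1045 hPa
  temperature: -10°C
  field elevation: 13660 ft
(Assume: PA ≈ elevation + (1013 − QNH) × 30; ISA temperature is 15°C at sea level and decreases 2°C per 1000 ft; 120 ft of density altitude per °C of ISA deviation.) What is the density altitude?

Pressure altitude = 13660 + (1013 − 1045) × 30 = 13660 + (-960) = 12700 ft.
ISA temperature at 12700 ft = 15 − 2 × (12700/1000) = -10.4°C.
ISA deviation = -10 − (-10.4) = +0.4°C.
Density altitude = 12700 + 120 × (0.4) = 12748 ft.

12748 ft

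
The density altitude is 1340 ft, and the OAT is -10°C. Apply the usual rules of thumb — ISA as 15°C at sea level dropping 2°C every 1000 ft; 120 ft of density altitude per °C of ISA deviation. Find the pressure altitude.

3500 ft

DA = PA + 120 × (OAT − (15 − 2·PA/1000)) = PA + 120·OAT − 1800 + 0.24·PA = 1.24·PA + 120·OAT − 1800.
So 1.24·PA = 1340 − 120 × (-10) + 1800 = 4340.
PA = 4340 / 1.24 = 3500 ft.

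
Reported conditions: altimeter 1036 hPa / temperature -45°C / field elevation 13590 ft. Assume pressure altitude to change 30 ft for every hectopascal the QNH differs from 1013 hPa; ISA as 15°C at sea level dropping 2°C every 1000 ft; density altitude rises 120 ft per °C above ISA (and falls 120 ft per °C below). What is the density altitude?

Pressure altitude = 13590 + (1013 − 1036) × 30 = 13590 + (-690) = 12900 ft.
ISA temperature at 12900 ft = 15 − 2 × (12900/1000) = -10.8°C.
ISA deviation = -45 − (-10.8) = -34.2°C.
Density altitude = 12900 + 120 × (-34.2) = 8796 ft.

8796 ft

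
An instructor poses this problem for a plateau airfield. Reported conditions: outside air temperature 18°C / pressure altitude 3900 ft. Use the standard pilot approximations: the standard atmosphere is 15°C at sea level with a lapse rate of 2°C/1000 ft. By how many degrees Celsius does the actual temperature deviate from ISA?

ISA+10.8°C

ISA temperature at 3900 ft = 15 − 2 × (3900/1000) = 7.2°C.
Deviation = OAT − ISA = 18 − 7.2 = +10.8°C.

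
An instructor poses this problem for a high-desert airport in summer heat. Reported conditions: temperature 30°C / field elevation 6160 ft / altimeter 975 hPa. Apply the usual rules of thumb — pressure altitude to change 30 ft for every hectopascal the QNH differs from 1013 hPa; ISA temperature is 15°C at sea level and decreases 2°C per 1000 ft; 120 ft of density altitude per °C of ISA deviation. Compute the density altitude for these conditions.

Pressure altitude = 6160 + (1013 − 975) × 30 = 6160 + (+1140) = 7300 ft.
ISA temperature at 7300 ft = 15 − 2 × (7300/1000) = 0.4°C.
ISA deviation = 30 − 0.4 = +29.6°C.
Density altitude = 7300 + 120 × (29.6) = 10852 ft.

10852 ft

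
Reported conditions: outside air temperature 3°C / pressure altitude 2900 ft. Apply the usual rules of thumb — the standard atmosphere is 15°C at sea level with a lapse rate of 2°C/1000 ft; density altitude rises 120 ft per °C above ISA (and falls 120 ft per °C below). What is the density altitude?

2156 ft

ISA temperature at 2900 ft = 15 − 2 × (2900/1000) = 9.2°C.
ISA deviation = 3 − 9.2 = -6.2°C.
Density altitude = 2900 + 120 × (-6.2) = 2900 + (-744) = 2156 ft.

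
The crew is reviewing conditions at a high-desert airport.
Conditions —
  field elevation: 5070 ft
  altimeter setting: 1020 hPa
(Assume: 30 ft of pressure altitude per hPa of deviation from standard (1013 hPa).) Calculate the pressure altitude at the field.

Pressure correction = (1013 − 1020) × 30 = -210 ft.
Pressure altitude = 5070 + (-210) = 4860 ft.

4860 ft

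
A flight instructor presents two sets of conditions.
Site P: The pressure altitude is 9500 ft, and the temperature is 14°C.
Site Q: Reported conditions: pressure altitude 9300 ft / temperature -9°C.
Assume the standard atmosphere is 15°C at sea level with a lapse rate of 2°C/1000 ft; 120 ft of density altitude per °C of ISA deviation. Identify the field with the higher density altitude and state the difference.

Site P by 3008 ft

Site P: ISA temp = -4°C, deviation +18°C, DA = 9500 + 120 × 18 = 11660 ft.
Site Q: ISA temp = -3.6°C, deviation -5.4°C, DA = 9300 + 120 × (-5.4) = 8652 ft.
Site P is higher by 11660 − 8652 = 3008 ft.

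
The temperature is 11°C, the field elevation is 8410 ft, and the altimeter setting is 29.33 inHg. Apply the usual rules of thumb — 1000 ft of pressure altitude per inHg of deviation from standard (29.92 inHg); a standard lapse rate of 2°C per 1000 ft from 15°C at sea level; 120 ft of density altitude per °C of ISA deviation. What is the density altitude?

Pressure altitude = 8410 + (29.92 − 29.33) × 1000 = 8410 + (+590) = 9000 ft.
ISA temperature at 9000 ft = 15 − 2 × (9000/1000) = -3°C.
ISA deviation = 11 − (-3) = +14°C.
Density altitude = 9000 + 120 × (14) = 10680 ft.

10680 ft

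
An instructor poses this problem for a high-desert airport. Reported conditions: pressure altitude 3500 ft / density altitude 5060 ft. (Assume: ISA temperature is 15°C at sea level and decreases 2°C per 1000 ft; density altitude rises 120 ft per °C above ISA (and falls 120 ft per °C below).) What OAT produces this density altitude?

Density altitude − pressure altitude = 5060 − 3500 = +1560 ft.
At 120 ft/°C that is an ISA deviation of 1560/120 = +13°C.
ISA temperature at 3500 ft = 15 − 2 × (3500/1000) = 8°C.
OAT = ISA + deviation = 8 + (+13) = 21°C.

21°C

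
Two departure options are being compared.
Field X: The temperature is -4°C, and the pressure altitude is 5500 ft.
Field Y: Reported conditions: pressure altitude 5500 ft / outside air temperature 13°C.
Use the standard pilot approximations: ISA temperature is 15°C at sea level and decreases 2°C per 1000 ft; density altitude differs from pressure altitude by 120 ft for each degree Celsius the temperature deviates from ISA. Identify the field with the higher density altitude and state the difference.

Field Y by 2040 ft

Field X: ISA temp = 4°C, deviation -8°C, DA = 5500 + 120 × (-8) = 4540 ft.
Field Y: ISA temp = 4°C, deviation +9°C, DA = 5500 + 120 × 9 = 6580 ft.
Field Y is higher by 6580 − 4540 = 2040 ft.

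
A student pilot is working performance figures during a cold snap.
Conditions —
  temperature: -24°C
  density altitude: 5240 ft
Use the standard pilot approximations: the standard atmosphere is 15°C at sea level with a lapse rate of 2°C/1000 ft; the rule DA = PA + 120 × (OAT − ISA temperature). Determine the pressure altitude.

8000 ft

DA = PA + 120 × (OAT − (15 − 2·PA/1000)) = PA + 120·OAT − 1800 + 0.24·PA = 1.24·PA + 120·OAT − 1800.
So 1.24·PA = 5240 − 120 × (-24) + 1800 = 9920.
PA = 9920 / 1.24 = 8000 ft.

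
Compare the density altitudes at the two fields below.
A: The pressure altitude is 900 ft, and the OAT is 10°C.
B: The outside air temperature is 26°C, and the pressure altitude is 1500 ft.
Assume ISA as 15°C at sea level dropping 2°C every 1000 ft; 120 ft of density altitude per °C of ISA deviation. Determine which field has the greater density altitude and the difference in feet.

A: ISA temp = 13.2°C, deviation -3.2°C, DA = 900 + 120 × (-3.2) = 516 ft.
B: ISA temp = 12°C, deviation +14°C, DA = 1500 + 120 × 14 = 3180 ft.
B is higher by 3180 − 516 = 2664 ft.

B by 2664 ft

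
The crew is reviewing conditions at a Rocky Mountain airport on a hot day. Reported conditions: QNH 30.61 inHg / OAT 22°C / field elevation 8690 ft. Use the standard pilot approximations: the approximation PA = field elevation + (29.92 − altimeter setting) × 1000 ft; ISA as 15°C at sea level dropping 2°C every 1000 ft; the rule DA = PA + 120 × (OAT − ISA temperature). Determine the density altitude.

Pressure altitude = 8690 + (29.92 − 30.61) × 1000 = 8690 + (-690) = 8000 ft.
ISA temperature at 8000 ft = 15 − 2 × (8000/1000) = -1°C.
ISA deviation = 22 − (-1) = +23°C.
Density altitude = 8000 + 120 × (23) = 10760 ft.

10760 ft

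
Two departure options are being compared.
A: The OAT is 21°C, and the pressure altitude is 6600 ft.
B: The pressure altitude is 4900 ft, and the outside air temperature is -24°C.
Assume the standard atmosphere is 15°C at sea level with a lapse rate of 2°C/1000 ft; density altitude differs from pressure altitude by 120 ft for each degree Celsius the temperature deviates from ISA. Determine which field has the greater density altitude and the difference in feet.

A: ISA temp = 1.8°C, deviation +19.2°C, DA = 6600 + 120 × 19.2 = 8904 ft.
B: ISA temp = 5.2°C, deviation -29.2°C, DA = 4900 + 120 × (-29.2) = 1396 ft.
A is higher by 8904 − 1396 = 7508 ft.

A by 7508 ft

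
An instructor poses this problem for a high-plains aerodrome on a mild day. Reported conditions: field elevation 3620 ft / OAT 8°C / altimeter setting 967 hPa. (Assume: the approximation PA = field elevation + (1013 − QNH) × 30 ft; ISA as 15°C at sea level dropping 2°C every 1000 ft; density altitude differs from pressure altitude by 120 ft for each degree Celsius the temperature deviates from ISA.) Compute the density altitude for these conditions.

5360 ft

Pressure altitude = 3620 + (1013 − 967) × 30 = 3620 + (+1380) = 5000 ft.
ISA temperature at 5000 ft = 15 − 2 × (5000/1000) = 5°C.
ISA deviation = 8 − 5 = +3°C.
Density altitude = 5000 + 120 × (3) = 5360 ft.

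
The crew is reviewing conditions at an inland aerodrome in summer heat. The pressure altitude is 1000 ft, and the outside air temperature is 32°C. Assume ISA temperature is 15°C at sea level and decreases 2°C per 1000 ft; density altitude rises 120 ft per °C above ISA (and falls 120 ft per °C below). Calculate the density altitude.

ISA temperature at 1000 ft = 15 − 2 × (1000/1000) = 13°C.
ISA deviation = 32 − 13 = +19°C.
Density altitude = 1000 + 120 × (19) = 1000 + (+2280) = 3280 ft.

3280 ft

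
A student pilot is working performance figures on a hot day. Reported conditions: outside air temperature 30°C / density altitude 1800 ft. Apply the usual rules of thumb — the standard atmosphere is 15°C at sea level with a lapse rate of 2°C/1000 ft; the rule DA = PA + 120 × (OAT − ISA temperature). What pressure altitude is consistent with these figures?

0 ft

DA = PA + 120 × (OAT − (15 − 2·PA/1000)) = PA + 120·OAT − 1800 + 0.24·PA = 1.24·PA + 120·OAT − 1800.
So 1.24·PA = 1800 − 120 × 30 + 1800 = 0.
PA = 0 / 1.24 = 0 ft.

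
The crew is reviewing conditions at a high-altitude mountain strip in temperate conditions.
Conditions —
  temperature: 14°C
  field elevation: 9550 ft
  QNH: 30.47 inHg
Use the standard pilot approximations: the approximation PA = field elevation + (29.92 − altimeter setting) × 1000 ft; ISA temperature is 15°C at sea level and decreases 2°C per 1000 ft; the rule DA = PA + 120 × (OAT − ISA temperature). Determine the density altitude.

Pressure altitude = 9550 + (29.92 − 30.47) × 1000 = 9550 + (-550) = 9000 ft.
ISA temperature at 9000 ft = 15 − 2 × (9000/1000) = -3°C.
ISA deviation = 14 − (-3) = +17°C.
Density altitude = 9000 + 120 × (17) = 11040 ft.

11040 ft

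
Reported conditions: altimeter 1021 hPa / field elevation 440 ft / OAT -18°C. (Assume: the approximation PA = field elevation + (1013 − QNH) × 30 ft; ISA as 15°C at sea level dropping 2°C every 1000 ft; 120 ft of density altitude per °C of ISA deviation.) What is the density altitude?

Pressure altitude = 440 + (1013 − 1021) × 30 = 440 + (-240) = 200 ft.
ISA temperature at 200 ft = 15 − 2 × (200/1000) = 14.6°C.
ISA deviation = -18 − 14.6 = -32.6°C.
Density altitude = 200 + 120 × (-32.6) = -3712 ft.

-3712 ft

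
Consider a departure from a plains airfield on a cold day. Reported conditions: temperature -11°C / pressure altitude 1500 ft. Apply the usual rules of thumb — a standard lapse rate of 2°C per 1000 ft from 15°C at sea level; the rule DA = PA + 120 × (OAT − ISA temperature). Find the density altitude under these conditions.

ISA temperature at 1500 ft = 15 − 2 × (1500/1000) = 12°C.
ISA deviation = -11 − 12 = -23°C.
Density altitude = 1500 + 120 × (-23) = 1500 + (-2760) = -1260 ft.

-1260 ft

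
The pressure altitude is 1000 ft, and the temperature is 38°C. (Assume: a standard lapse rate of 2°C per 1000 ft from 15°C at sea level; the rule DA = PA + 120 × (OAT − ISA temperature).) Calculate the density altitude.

4000 ft

ISA temperature at 1000 ft = 15 − 2 × (1000/1000) = 13°C.
ISA deviation = 38 − 13 = +25°C.
Density altitude = 1000 + 120 × (25) = 1000 + (+3000) = 4000 ft.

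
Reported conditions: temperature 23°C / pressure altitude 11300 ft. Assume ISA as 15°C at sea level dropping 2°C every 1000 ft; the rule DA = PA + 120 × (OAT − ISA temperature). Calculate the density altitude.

14972 ft

ISA temperature at 11300 ft = 15 − 2 × (11300/1000) = -7.6°C.
ISA deviation = 23 − (-7.6) = +30.6°C.
Density altitude = 11300 + 120 × (30.6) = 11300 + (+3672) = 14972 ft.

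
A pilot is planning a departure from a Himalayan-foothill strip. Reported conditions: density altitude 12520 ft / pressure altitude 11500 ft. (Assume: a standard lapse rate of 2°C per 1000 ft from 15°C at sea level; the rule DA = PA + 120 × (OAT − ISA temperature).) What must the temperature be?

Density altitude − pressure altitude = 12520 − 11500 = +1020 ft.
At 120 ft/°C that is an ISA deviation of 1020/120 = +8.5°C.
ISA temperature at 11500 ft = 15 − 2 × (11500/1000) = -8°C.
OAT = ISA + deviation = -8 + (+8.5) = 0.5°C.

0.5°C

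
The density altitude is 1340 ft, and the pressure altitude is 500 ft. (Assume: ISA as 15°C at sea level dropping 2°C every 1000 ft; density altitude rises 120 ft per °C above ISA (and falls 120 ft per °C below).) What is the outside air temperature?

Density altitude − pressure altitude = 1340 − 500 = +840 ft.
At 120 ft/°C that is an ISA deviation of 840/120 = +7°C.
ISA temperature at 500 ft = 15 − 2 × (500/1000) = 14°C.
OAT = ISA + deviation = 14 + (+7) = 21°C.

21°C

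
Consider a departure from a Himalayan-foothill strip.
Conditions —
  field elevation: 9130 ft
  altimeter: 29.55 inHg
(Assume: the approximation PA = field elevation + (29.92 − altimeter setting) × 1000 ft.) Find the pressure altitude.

Pressure correction = (29.92 − 29.55) × 1000 = +370 ft.
Pressure altitude = 9130 + (+370) = 9500 ft.

9500 ft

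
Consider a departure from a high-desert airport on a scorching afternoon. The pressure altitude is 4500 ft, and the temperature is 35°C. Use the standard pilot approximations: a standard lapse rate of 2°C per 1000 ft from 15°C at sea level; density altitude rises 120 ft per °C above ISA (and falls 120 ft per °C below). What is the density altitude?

7980 ft

ISA temperature at 4500 ft = 15 − 2 × (4500/1000) = 6°C.
ISA deviation = 35 − 6 = +29°C.
Density altitude = 4500 + 120 × (29) = 4500 + (+3480) = 7980 ft.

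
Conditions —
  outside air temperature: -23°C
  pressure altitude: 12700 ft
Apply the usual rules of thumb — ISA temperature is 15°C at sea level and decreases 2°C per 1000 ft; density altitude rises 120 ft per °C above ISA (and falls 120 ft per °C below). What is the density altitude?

ISA temperature at 12700 ft = 15 − 2 × (12700/1000) = -10.4°C.
ISA deviation = -23 − (-10.4) = -12.6°C.
Density altitude = 12700 + 120 × (-12.6) = 12700 + (-1512) = 11188 ft.

11188 ft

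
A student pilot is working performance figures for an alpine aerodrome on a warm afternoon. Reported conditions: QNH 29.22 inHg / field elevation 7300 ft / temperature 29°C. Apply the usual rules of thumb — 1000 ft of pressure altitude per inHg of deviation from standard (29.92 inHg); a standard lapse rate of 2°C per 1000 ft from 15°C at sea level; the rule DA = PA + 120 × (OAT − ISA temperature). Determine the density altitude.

Pressure altitude = 7300 + (29.92 − 29.22) × 1000 = 7300 + (+700) = 8000 ft.
ISA temperature at 8000 ft = 15 − 2 × (8000/1000) = -1°C.
ISA deviation = 29 − (-1) = +30°C.
Density altitude = 8000 + 120 × (30) = 11600 ft.

11600 ft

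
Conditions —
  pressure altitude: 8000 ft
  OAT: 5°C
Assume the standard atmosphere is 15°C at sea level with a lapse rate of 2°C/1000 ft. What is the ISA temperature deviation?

ISA temperature at 8000 ft = 15 − 2 × (8000/1000) = -1°C.
Deviation = OAT − ISA = 5 − (-1) = +6°C.

ISA+6°C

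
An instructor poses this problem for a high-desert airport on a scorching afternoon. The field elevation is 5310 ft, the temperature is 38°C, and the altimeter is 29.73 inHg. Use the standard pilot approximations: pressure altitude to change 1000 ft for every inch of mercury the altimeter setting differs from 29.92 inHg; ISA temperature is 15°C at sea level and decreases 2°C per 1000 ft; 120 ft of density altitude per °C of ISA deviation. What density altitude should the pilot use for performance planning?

Pressure altitude = 5310 + (29.92 − 29.73) × 1000 = 5310 + (+190) = 5500 ft.
ISA temperature at 5500 ft = 15 − 2 × (5500/1000) = 4°C.
ISA deviation = 38 − 4 = +34°C.
Density altitude = 5500 + 120 × (34) = 9580 ft.

9580 ft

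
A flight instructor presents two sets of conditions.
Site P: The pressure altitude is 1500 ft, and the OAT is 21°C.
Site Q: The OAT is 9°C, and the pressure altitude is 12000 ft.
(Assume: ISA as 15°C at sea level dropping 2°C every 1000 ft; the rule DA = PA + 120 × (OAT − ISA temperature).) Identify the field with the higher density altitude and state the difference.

Site P: ISA temp = 12°C, deviation +9°C, DA = 1500 + 120 × 9 = 2580 ft.
Site Q: ISA temp = -9°C, deviation +18°C, DA = 12000 + 120 × 18 = 14160 ft.
Site Q is higher by 14160 − 2580 = 11580 ft.

Site Q by 11580 ft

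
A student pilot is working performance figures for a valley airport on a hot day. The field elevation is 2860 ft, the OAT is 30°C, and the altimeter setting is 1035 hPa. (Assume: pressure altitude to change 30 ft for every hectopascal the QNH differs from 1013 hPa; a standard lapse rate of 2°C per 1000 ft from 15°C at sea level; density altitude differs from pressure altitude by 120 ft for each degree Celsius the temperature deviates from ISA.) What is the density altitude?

Pressure altitude = 2860 + (1013 − 1035) × 30 = 2860 + (-660) = 2200 ft.
ISA temperature at 2200 ft = 15 − 2 × (2200/1000) = 10.6°C.
ISA deviation = 30 − 10.6 = +19.4°C.
Density altitude = 2200 + 120 × (19.4) = 4528 ft.

4528 ft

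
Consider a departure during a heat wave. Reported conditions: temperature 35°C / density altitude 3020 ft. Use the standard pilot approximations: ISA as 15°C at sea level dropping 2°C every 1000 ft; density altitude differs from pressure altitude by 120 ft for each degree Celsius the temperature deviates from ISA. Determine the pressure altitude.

500 ft

DA = PA + 120 × (OAT − (15 − 2·PA/1000)) = PA + 120·OAT − 1800 + 0.24·PA = 1.24·PA + 120·OAT − 1800.
So 1.24·PA = 3020 − 120 × 35 + 1800 = 620.
PA = 620 / 1.24 = 500 ft.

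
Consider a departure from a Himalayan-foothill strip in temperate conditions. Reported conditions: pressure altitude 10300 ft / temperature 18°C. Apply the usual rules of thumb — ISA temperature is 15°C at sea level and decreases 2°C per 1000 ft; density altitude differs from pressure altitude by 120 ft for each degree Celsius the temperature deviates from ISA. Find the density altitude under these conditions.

13132 ft

ISA temperature at 10300 ft = 15 − 2 × (10300/1000) = -5.6°C.
ISA deviation = 18 − (-5.6) = +23.6°C.
Density altitude = 10300 + 120 × (23.6) = 10300 + (+2832) = 13132 ft.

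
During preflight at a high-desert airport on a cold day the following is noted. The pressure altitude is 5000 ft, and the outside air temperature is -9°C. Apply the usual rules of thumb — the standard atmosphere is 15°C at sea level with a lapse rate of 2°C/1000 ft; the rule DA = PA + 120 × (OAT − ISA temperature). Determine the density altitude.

ISA temperature at 5000 ft = 15 − 2 × (5000/1000) = 5°C.
ISA deviation = -9 − 5 = -14°C.
Density altitude = 5000 + 120 × (-14) = 5000 + (-1680) = 3320 ft.

3320 ft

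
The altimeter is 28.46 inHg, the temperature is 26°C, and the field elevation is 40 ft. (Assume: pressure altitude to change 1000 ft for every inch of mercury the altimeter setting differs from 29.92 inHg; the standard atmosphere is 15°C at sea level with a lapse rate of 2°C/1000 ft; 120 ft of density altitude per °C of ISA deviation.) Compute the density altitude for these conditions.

3180 ft

Pressure altitude = 40 + (29.92 − 28.46) × 1000 = 40 + (+1460) = 1500 ft.
ISA temperature at 1500 ft = 15 − 2 × (1500/1000) = 12°C.
ISA deviation = 26 − 12 = +14°C.
Density altitude = 1500 + 120 × (14) = 3180 ft.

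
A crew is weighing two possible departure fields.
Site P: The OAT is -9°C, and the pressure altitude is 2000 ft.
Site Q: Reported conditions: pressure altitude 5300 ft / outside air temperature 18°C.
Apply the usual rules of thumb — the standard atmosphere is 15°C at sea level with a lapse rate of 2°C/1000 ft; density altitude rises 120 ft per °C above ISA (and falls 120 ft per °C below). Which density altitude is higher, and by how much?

Site P: ISA temp = 11°C, deviation -20°C, DA = 2000 + 120 × (-20) = -400 ft.
Site Q: ISA temp = 4.4°C, deviation +13.6°C, DA = 5300 + 120 × 13.6 = 6932 ft.
Site Q is higher by 6932 − (-400) = 7332 ft.

Site Q by 7332 ft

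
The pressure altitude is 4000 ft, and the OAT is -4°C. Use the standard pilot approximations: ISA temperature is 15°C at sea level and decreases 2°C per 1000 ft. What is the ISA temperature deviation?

ISA temperature at 4000 ft = 15 − 2 × (4000/1000) = 7°C.
Deviation = OAT − ISA = -4 − 7 = -11°C.

ISA-11°C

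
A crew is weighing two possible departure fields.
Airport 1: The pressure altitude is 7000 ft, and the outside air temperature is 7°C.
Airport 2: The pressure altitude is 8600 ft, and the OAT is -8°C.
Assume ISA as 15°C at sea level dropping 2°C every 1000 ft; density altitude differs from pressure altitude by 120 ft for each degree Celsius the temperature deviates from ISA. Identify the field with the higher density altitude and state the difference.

Airport 2 by 184 ft

Airport 1: ISA temp = 1°C, deviation +6°C, DA = 7000 + 120 × 6 = 7720 ft.
Airport 2: ISA temp = -2.2°C, deviation -5.8°C, DA = 8600 + 120 × (-5.8) = 7904 ft.
Airport 2 is higher by 7904 − 7720 = 184 ft.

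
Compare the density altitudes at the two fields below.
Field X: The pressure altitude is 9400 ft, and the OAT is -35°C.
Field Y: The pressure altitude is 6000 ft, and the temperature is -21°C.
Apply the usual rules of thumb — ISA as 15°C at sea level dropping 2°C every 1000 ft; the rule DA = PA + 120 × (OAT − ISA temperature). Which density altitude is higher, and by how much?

Field X by 2536 ft

Field X: ISA temp = -3.8°C, deviation -31.2°C, DA = 9400 + 120 × (-31.2) = 5656 ft.
Field Y: ISA temp = 3°C, deviation -24°C, DA = 6000 + 120 × (-24) = 3120 ft.
Field X is higher by 5656 − 3120 = 2536 ft.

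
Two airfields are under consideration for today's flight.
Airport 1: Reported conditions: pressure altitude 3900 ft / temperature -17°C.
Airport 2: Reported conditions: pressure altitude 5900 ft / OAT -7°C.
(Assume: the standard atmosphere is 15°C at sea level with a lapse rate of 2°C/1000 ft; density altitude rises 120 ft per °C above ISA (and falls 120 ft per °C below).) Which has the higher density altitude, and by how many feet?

Airport 1: ISA temp = 7.2°C, deviation -24.2°C, DA = 3900 + 120 × (-24.2) = 996 ft.
Airport 2: ISA temp = 3.2°C, deviation -10.2°C, DA = 5900 + 120 × (-10.2) = 4676 ft.
Airport 2 is higher by 4676 − 996 = 3680 ft.

Airport 2 by 3680 ft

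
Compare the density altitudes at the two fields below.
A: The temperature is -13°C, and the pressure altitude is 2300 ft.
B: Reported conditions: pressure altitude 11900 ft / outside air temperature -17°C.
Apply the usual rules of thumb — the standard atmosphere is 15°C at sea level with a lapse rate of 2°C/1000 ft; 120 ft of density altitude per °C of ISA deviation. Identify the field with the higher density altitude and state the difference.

A: ISA temp = 10.4°C, deviation -23.4°C, DA = 2300 + 120 × (-23.4) = -508 ft.
B: ISA temp = -8.8°C, deviation -8.2°C, DA = 11900 + 120 × (-8.2) = 10916 ft.
B is higher by 10916 − (-508) = 11424 ft.

B by 11424 ft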